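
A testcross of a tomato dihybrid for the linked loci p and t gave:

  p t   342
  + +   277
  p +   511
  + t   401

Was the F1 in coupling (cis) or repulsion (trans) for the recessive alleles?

trans

The two most frequent classes are + t (401) and p + (511); these are the parental (non-recombinant) types.
So the F1 carried + t on one chromosome and p + on the other — the recessive alleles are on opposite chromosomes (trans / repulsion).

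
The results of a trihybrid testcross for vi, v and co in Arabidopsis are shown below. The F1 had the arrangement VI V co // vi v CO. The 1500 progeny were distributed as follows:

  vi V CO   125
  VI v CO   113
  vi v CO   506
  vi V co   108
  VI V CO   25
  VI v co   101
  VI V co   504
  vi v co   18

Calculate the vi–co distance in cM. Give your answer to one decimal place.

The two rarest classes, VI V CO and vi v co, are the double crossovers. Comparing them with the parentals, only the co allele has switched, so co is the middle locus and the order is v – co – vi.
Crossovers in the co–vi interval produce the single-crossover classes vi V co and VI v CO (108 + 113 = 221) plus the double crossovers (43).
RF(co–vi) = (221 + 43) / 1500 = 264/1500 = 0.1760 → 17.6 cM.

17.6 cM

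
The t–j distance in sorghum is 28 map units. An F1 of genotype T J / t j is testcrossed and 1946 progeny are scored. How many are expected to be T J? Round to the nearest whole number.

A map distance of 28 map units corresponds to a recombination frequency of 0.280.
The F1 is T J / t j, so T J is a parental gamete class with expected frequency (1 − r)/2 = 0.720/2 = 0.3600.
Expected number = 0.3600 × 1946 = 700.56 ≈ 701.

701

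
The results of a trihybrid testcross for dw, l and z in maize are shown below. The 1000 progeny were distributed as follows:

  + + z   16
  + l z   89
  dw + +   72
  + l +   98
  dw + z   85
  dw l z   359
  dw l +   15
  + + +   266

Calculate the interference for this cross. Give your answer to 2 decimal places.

The two most frequent reciprocal classes, dw l z and + + +, are the parental types, so the F1 was dw l z / + + +.
The two rarest classes, dw l + and + + z, are the double crossovers. Comparing them with the parentals, only the z allele has switched, so z is the middle locus and the order is dw – z – l.
dw–z: (161 + 31)/1000 = 0.1920; z–l: (183 + 31)/1000 = 0.2140.
Expected DCO frequency = 0.1920 × 0.2140 ≈ 0.04109; observed = 31/1000 ≈ 0.03100.
Coefficient of coincidence = 0.03100/0.04109 ≈ 0.75; interference = 1 − 0.75 = 0.25.

0.25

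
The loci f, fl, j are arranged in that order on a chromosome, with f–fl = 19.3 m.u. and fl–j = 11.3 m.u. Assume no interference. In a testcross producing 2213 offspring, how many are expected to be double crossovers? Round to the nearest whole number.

48

Map distances give recombination frequencies of 0.193 and 0.113 for the two intervals.
With no interference, expected double-crossover frequency = 0.193 × 0.113 = 0.02181.
Expected number = 0.02181 × 2213 = 48.26 ≈ 48.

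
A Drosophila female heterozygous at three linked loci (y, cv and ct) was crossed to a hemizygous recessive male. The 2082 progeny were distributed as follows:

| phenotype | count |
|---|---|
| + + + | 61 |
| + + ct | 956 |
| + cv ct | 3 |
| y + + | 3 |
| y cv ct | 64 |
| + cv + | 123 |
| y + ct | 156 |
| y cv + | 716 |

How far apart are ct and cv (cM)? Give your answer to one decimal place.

6.3 cM

The two most frequent reciprocal classes, + + ct and y cv +, are the parental types, so the F1 was + + ct / y cv +.
The two rarest classes, + cv ct and y + +, are the double crossovers. Comparing them with the parentals, only the cv allele has switched, so cv is the middle locus and the order is ct – cv – y.
Crossovers in the ct–cv interval produce the single-crossover classes + + + and y cv ct (61 + 64 = 125) plus the double crossovers (6).
RF(ct–cv) = (125 + 6) / 2082 = 131/2082 = 0.0629 → 6.3 cM.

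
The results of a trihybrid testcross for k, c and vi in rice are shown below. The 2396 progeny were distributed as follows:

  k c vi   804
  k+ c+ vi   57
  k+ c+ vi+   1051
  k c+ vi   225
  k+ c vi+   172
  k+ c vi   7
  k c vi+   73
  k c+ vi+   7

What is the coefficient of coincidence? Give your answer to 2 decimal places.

The two most frequent reciprocal classes, k+ c+ vi+ and k c vi, are the parental types, so the F1 was k+ c+ vi+ / k c vi.
The two rarest classes, k c+ vi+ and k+ c vi, are the double crossovers. Comparing them with the parentals, only the k allele has switched, so k is the middle locus and the order is c – k – vi.
c–k: (397 + 14)/2396 = 0.1715; k–vi: (130 + 14)/2396 = 0.0601.
Expected DCO frequency = 0.1715 × 0.0601 ≈ 0.01031; observed = 14/2396 ≈ 0.00584.
Coefficient of coincidence = 0.00584/0.01031 ≈ 0.57.

0.57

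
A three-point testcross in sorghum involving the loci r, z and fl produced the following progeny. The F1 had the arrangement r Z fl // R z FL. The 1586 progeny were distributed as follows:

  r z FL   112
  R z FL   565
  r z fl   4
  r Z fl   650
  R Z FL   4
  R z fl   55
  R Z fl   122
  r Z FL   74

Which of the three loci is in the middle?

z

The two rarest classes, r z fl and R Z FL, are the double crossovers. Comparing them with the parentals, only the z allele has switched, so z is the middle locus and the order is r – z – fl.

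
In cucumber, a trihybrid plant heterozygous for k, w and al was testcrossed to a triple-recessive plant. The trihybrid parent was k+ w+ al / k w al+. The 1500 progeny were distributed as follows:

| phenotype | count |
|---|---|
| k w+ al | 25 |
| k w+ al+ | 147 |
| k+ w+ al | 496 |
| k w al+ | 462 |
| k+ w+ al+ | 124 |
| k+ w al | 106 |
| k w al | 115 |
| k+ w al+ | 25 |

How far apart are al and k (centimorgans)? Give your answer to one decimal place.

19.3 centimorgans

The two rarest classes, k w+ al and k+ w al+, are the double crossovers. Comparing them with the parentals, only the k allele has switched, so k is the middle locus and the order is al – k – w.
Crossovers in the al–k interval produce the single-crossover classes k+ w+ al+ and k w al (124 + 115 = 239) plus the double crossovers (50).
RF(al–k) = (239 + 50) / 1500 = 289/1500 = 0.1927 → 19.3 centimorgans.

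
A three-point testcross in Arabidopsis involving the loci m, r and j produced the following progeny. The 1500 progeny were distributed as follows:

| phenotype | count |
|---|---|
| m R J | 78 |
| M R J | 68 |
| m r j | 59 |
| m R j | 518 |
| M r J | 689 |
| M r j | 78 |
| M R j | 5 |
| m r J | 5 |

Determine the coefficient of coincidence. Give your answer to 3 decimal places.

0.660

The two most frequent reciprocal classes, M r J and m R j, are the parental types, so the F1 was M r J / m R j.
The two rarest classes, m r J and M R j, are the double crossovers. Comparing them with the parentals, only the m allele has switched, so m is the middle locus and the order is j – m – r.
j–m: (156 + 10)/1500 = 0.1107; m–r: (127 + 10)/1500 = 0.0913.
Expected DCO frequency = 0.1107 × 0.0913 ≈ 0.01011; observed = 10/1500 ≈ 0.00667.
Coefficient of coincidence = 0.00667/0.01011 ≈ 0.660.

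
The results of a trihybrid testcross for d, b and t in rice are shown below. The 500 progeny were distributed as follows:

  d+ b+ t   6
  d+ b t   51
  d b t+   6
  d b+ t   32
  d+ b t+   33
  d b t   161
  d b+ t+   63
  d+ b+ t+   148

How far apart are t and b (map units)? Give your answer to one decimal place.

The two most frequent reciprocal classes, d+ b+ t+ and d b t, are the parental types, so the F1 was d+ b+ t+ / d b t.
The two rarest classes, d+ b+ t and d b t+, are the double crossovers. Comparing them with the parentals, only the t allele has switched, so t is the middle locus and the order is b – t – d.
Crossovers in the b–t interval produce the single-crossover classes d+ b t+ and d b+ t (33 + 32 = 65) plus the double crossovers (12).
RF(b–t) = (65 + 12) / 500 = 77/500 = 0.1540 → 15.4 map units.

15.4 map units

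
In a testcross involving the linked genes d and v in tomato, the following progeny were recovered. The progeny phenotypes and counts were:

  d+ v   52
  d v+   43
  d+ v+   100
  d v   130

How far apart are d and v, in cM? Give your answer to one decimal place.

The two most frequent classes, d+ v+ (100) and d v (130), are the parental types, so the F1 was d+ v+ / d v.
The recombinant classes are d+ v and d v+: 52 + 43 = 95.
Recombination frequency = 95/325 = 0.2923 ≈ 29.2%, i.e. 29.2 cM.

29.2 cM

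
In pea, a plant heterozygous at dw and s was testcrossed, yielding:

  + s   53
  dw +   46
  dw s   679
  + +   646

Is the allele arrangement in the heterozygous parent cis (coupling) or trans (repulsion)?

cis

The two most frequent classes are + + (646) and dw s (679); these are the parental (non-recombinant) types.
So the F1 carried + + on one chromosome and dw s on the other — the recessive alleles are on the same chromosome (cis / coupling).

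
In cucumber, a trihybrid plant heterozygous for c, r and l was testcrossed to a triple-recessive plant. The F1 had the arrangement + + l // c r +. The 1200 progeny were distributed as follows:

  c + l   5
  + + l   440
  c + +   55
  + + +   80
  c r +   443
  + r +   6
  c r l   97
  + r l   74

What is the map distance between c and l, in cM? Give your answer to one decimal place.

The two rarest classes, c + l and + r +, are the double crossovers. Comparing them with the parentals, only the c allele has switched, so c is the middle locus and the order is r – c – l.
Crossovers in the c–l interval produce the single-crossover classes + + + and c r l (80 + 97 = 177) plus the double crossovers (11).
RF(c–l) = (177 + 11) / 1200 = 188/1200 = 0.1567 → 15.7 cM.

15.7 cM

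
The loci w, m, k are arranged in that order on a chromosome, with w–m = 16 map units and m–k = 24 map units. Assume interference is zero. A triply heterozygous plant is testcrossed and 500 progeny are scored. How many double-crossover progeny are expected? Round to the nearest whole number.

Map distances give recombination frequencies of 0.160 and 0.240 for the two intervals.
With no interference, expected double-crossover frequency = 0.160 × 0.240 = 0.03840.
Expected number = 0.03840 × 500 = 19.20 ≈ 19.

19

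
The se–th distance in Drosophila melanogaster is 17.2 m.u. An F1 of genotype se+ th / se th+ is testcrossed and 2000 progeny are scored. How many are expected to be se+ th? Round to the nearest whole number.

828

A map distance of 17.2 m.u. corresponds to a recombination frequency of 0.172.
The F1 is se+ th / se th+, so se+ th is a parental gamete class with expected frequency (1 − r)/2 = 0.828/2 = 0.4140.
Expected number = 0.4140 × 2000 = 828.00 ≈ 828.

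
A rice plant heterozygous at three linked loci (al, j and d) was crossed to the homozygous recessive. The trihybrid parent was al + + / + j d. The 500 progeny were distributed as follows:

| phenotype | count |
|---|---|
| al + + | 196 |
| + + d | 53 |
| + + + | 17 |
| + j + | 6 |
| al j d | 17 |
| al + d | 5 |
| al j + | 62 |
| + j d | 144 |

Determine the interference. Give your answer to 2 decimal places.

The two rarest classes, al + d and + j +, are the double crossovers. Comparing them with the parentals, only the d allele has switched, so d is the middle locus and the order is j – d – al.
j–d: (115 + 11)/500 = 0.2520; d–al: (34 + 11)/500 = 0.0900.
Expected DCO frequency = 0.2520 × 0.0900 ≈ 0.02268; observed = 11/500 ≈ 0.02200.
Coefficient of coincidence = 0.02200/0.02268 ≈ 0.97; interference = 1 − 0.97 = 0.03.

0.03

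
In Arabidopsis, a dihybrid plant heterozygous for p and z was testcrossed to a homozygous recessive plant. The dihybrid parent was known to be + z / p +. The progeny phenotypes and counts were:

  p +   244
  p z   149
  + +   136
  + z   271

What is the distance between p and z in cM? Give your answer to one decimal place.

The recombinant classes are + + and p z: 136 + 149 = 285.
Recombination frequency = 285/800 = 0.3563 ≈ 35.6%, i.e. 35.6 cM.

35.6 cM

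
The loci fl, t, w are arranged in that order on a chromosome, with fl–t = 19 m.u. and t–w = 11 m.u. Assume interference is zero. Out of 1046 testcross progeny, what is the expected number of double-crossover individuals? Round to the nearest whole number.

22

Map distances give recombination frequencies of 0.190 and 0.110 for the two intervals.
With no interference, expected double-crossover frequency = 0.190 × 0.110 = 0.02090.
Expected number = 0.02090 × 1046 = 21.86 ≈ 22.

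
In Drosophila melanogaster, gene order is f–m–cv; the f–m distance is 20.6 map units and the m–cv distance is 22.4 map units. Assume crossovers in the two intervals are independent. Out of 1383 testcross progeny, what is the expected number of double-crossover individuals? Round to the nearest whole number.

Map distances give recombination frequencies of 0.206 and 0.224 for the two intervals.
With no interference, expected double-crossover frequency = 0.206 × 0.224 = 0.04614.
Expected number = 0.04614 × 1383 = 63.82 ≈ 64.

64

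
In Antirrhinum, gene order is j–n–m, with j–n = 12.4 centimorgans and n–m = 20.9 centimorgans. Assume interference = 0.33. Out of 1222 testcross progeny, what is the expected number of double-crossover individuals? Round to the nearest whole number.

Map distances give recombination frequencies of 0.124 and 0.209 for the two intervals.
With interference 0.33 (so coincidence = 0.67), expected double-crossover frequency = 0.124 × 0.209 × 0.67 = 0.01736.
Expected number = 0.01736 × 1222 = 21.22 ≈ 21.

21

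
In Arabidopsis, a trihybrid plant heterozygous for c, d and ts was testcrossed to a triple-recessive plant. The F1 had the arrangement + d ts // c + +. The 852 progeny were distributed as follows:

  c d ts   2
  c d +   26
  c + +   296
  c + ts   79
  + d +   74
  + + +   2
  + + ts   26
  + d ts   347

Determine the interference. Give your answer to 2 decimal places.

The two rarest classes, c d ts and + + +, are the double crossovers. Comparing them with the parentals, only the c allele has switched, so c is the middle locus and the order is d – c – ts.
d–c: (52 + 4)/852 = 0.0657; c–ts: (153 + 4)/852 = 0.1843.
Expected DCO frequency = 0.0657 × 0.1843 ≈ 0.01211; observed = 4/852 ≈ 0.00469.
Coefficient of coincidence = 0.00469/0.01211 ≈ 0.39; interference = 1 − 0.39 = 0.61.

0.61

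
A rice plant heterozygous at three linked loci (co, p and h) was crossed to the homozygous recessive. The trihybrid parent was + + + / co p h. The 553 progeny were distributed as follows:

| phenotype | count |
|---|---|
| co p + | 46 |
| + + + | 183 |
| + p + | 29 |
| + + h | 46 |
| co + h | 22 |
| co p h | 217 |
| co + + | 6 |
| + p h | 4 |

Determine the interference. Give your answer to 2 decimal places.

The two rarest classes, co + + and + p h, are the double crossovers. Comparing them with the parentals, only the co allele has switched, so co is the middle locus and the order is h – co – p.
h–co: (92 + 10)/553 = 0.1844; co–p: (51 + 10)/553 = 0.1103.
Expected DCO frequency = 0.1844 × 0.1103 ≈ 0.02034; observed = 10/553 ≈ 0.01808.
Coefficient of coincidence = 0.01808/0.02034 ≈ 0.89; interference = 1 − 0.89 = 0.11.

0.11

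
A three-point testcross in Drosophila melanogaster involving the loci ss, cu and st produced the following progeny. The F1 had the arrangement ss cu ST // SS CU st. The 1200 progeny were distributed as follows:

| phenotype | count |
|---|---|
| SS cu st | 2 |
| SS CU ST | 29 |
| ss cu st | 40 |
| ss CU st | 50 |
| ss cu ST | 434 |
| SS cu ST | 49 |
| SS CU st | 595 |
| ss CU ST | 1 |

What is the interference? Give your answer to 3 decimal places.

0.510

The two rarest classes, ss CU ST and SS cu st, are the double crossovers. Comparing them with the parentals, only the cu allele has switched, so cu is the middle locus and the order is st – cu – ss.
st–cu: (69 + 3)/1200 = 0.0600; cu–ss: (99 + 3)/1200 = 0.0850.
Expected DCO frequency = 0.0600 × 0.0850 ≈ 0.00510; observed = 3/1200 ≈ 0.00250.
Coefficient of coincidence = 0.00250/0.00510 ≈ 0.490; interference = 1 − 0.490 = 0.510.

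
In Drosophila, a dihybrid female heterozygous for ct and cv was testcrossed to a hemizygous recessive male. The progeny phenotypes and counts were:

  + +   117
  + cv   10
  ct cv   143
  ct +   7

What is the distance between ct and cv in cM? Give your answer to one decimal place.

6.1 cM

The two most frequent classes, + + (117) and ct cv (143), are the parental types, so the F1 was + + / ct cv.
The recombinant classes are + cv and ct +: 10 + 7 = 17.
Recombination frequency = 17/277 = 0.0614 ≈ 6.1%, i.e. 6.1 cM.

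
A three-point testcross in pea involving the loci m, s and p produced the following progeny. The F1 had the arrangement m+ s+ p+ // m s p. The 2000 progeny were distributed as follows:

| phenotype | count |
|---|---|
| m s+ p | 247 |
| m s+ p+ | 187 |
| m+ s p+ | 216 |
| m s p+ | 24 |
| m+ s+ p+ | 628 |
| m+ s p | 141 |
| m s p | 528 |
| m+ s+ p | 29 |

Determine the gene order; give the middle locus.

The two rarest classes, m+ s+ p and m s p+, are the double crossovers. Comparing them with the parentals, only the p allele has switched, so p is the middle locus and the order is s – p – m.

p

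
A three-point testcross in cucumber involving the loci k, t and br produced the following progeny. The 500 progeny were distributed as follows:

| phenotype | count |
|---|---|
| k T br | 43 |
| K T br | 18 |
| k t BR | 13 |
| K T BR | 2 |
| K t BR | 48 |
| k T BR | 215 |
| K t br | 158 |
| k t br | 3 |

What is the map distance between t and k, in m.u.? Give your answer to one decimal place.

The two most frequent reciprocal classes, K t br and k T BR, are the parental types, so the F1 was K t br / k T BR.
The two rarest classes, k t br and K T BR, are the double crossovers. Comparing them with the parentals, only the k allele has switched, so k is the middle locus and the order is t – k – br.
Crossovers in the t–k interval produce the single-crossover classes K T br and k t BR (18 + 13 = 31) plus the double crossovers (5).
RF(t–k) = (31 + 5) / 500 = 36/500 = 0.0720 → 7.2 m.u.

7.2 m.u.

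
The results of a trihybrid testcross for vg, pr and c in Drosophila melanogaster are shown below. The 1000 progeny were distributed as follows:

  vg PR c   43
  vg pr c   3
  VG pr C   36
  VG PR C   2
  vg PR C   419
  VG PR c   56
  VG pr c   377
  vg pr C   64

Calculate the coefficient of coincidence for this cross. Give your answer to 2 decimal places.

The two most frequent reciprocal classes, VG pr c and vg PR C, are the parental types, so the F1 was VG pr c / vg PR C.
The two rarest classes, vg pr c and VG PR C, are the double crossovers. Comparing them with the parentals, only the vg allele has switched, so vg is the middle locus and the order is c – vg – pr.
c–vg: (79 + 5)/1000 = 0.0840; vg–pr: (120 + 5)/1000 = 0.1250.
Expected DCO frequency = 0.0840 × 0.1250 ≈ 0.01050; observed = 5/1000 ≈ 0.00500.
Coefficient of coincidence = 0.00500/0.01050 ≈ 0.48.

0.48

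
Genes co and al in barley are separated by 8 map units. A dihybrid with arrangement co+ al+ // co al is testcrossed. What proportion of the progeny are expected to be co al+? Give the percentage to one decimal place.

A map distance of 8 map units corresponds to a recombination frequency of 0.080.
The F1 is co+ al+ / co al, so co al+ is a recombinant gamete class with expected frequency r/2 = 0.080/2 = 0.0400.
That is 0.0400 = 4.0% of the progeny.

4.0%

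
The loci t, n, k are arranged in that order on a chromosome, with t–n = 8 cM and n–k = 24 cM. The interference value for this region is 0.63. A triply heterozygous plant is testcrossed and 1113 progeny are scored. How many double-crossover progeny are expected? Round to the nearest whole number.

8

Map distances give recombination frequencies of 0.080 and 0.240 for the two intervals.
With interference 0.63 (so coincidence = 0.37), expected double-crossover frequency = 0.080 × 0.240 × 0.37 = 0.00710.
Expected number = 0.00710 × 1113 = 7.91 ≈ 8.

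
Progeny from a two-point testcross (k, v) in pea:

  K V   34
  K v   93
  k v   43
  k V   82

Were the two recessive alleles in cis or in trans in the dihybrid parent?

The two most frequent classes are K v (93) and k V (82); these are the parental (non-recombinant) types.
So the F1 carried K v on one chromosome and k V on the other — the recessive alleles are on opposite chromosomes (trans / repulsion).

trans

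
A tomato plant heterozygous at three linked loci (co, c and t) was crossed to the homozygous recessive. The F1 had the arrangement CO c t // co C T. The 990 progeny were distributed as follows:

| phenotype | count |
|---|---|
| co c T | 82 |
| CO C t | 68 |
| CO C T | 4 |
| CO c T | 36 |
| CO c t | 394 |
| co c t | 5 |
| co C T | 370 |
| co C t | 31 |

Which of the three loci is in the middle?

co

The two rarest classes, co c t and CO C T, are the double crossovers. Comparing them with the parentals, only the co allele has switched, so co is the middle locus and the order is c – co – t.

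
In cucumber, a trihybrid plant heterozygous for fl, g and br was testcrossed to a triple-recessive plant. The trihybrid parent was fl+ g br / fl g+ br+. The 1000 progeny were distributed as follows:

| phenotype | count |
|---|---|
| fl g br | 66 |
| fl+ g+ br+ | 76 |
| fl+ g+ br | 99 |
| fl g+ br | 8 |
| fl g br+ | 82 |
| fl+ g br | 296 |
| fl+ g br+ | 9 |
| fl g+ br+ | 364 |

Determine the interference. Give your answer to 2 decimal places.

0.46

The two rarest classes, fl+ g br+ and fl g+ br, are the double crossovers. Comparing them with the parentals, only the br allele has switched, so br is the middle locus and the order is g – br – fl.
g–br: (181 + 17)/1000 = 0.1980; br–fl: (142 + 17)/1000 = 0.1590.
Expected DCO frequency = 0.1980 × 0.1590 ≈ 0.03148; observed = 17/1000 ≈ 0.01700.
Coefficient of coincidence = 0.01700/0.03148 ≈ 0.54; interference = 1 − 0.54 = 0.46.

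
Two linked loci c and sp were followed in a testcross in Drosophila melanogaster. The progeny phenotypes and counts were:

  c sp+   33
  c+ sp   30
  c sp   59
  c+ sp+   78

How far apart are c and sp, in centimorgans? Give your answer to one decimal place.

The two most frequent classes, c+ sp+ (78) and c sp (59), are the parental types, so the F1 was c+ sp+ / c sp.
The recombinant classes are c+ sp and c sp+: 30 + 33 = 63.
Recombination frequency = 63/200 = 0.3150 ≈ 31.5%, i.e. 31.5 centimorgans.

31.5 centimorgans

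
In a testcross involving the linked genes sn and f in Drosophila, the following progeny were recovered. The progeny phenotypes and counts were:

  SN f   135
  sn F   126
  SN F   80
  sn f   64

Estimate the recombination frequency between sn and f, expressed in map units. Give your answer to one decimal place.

35.6 map units

The two most frequent classes, SN f (135) and sn F (126), are the parental types, so the F1 was SN f / sn F.
The recombinant classes are SN F and sn f: 80 + 64 = 144.
Recombination frequency = 144/405 = 0.3556 ≈ 35.6%, i.e. 35.6 map units.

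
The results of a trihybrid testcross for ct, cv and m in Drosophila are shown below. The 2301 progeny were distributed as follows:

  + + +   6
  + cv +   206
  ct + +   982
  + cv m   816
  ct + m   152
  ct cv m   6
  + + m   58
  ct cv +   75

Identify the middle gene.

ct

The two most frequent reciprocal classes, + cv m and ct + +, are the parental types, so the F1 was + cv m / ct + +.
The two rarest classes, ct cv m and + + +, are the double crossovers. Comparing them with the parentals, only the ct allele has switched, so ct is the middle locus and the order is cv – ct – m.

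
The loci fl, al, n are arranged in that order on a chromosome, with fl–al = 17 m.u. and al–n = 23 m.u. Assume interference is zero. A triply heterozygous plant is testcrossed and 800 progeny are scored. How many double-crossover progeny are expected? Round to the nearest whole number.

Map distances give recombination frequencies of 0.170 and 0.230 for the two intervals.
With no interference, expected double-crossover frequency = 0.170 × 0.230 = 0.03910.
Expected number = 0.03910 × 800 = 31.28 ≈ 31.

31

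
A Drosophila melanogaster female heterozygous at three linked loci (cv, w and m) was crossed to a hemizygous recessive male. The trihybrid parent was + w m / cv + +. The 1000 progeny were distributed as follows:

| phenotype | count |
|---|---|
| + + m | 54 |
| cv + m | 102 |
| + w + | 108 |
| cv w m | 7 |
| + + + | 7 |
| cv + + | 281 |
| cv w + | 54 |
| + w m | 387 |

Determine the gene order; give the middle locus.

The two rarest classes, cv w m and + + +, are the double crossovers. Comparing them with the parentals, only the cv allele has switched, so cv is the middle locus and the order is w – cv – m.

cv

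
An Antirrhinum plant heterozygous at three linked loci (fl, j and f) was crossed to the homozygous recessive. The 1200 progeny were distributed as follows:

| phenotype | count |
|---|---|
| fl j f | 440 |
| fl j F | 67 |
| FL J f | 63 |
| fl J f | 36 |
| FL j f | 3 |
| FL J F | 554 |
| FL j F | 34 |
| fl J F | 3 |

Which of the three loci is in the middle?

fl

The two most frequent reciprocal classes, fl j f and FL J F, are the parental types, so the F1 was fl j f / FL J F.
The two rarest classes, FL j f and fl J F, are the double crossovers. Comparing them with the parentals, only the fl allele has switched, so fl is the middle locus and the order is f – fl – j.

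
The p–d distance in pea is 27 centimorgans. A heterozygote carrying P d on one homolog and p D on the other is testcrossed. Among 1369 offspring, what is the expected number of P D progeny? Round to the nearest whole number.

A map distance of 27 centimorgans corresponds to a recombination frequency of 0.270.
The F1 is P d / p D, so P D is a recombinant gamete class with expected frequency r/2 = 0.270/2 = 0.1350.
Expected number = 0.1350 × 1369 = 184.82 ≈ 185.

185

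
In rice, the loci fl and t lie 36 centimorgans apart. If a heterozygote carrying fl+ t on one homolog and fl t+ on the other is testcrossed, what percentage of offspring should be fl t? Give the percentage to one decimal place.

A map distance of 36 centimorgans corresponds to a recombination frequency of 0.360.
The F1 is fl+ t / fl t+, so fl t is a recombinant gamete class with expected frequency r/2 = 0.360/2 = 0.1800.
That is 0.1800 = 18.0% of the progeny.

18.0%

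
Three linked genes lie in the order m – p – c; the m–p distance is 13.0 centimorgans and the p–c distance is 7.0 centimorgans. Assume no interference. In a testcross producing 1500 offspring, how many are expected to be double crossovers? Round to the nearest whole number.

14

Map distances give recombination frequencies of 0.130 and 0.070 for the two intervals.
With no interference, expected double-crossover frequency = 0.130 × 0.070 = 0.00910.
Expected number = 0.00910 × 1500 = 13.65 ≈ 14.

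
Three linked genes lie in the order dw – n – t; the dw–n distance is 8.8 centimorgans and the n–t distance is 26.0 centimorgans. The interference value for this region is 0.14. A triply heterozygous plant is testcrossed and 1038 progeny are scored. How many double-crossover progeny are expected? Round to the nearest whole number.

Map distances give recombination frequencies of 0.088 and 0.260 for the two intervals.
With interference 0.14 (so coincidence = 0.86), expected double-crossover frequency = 0.088 × 0.260 × 0.86 = 0.01968.
Expected number = 0.01968 × 1038 = 20.42 ≈ 20.

20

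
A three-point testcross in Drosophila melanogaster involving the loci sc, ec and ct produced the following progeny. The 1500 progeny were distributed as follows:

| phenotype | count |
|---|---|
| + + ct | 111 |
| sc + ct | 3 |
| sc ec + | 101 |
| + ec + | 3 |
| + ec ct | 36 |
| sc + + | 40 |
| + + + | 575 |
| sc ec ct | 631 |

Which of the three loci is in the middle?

The two most frequent reciprocal classes, sc ec ct and + + +, are the parental types, so the F1 was sc ec ct / + + +.
The two rarest classes, sc + ct and + ec +, are the double crossovers. Comparing them with the parentals, only the ec allele has switched, so ec is the middle locus and the order is sc – ec – ct.

ec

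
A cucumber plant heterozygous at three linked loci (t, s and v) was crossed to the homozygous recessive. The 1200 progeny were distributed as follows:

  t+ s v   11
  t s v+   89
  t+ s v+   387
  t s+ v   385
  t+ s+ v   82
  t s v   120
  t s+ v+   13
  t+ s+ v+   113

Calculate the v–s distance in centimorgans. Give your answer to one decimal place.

21.4 centimorgans

The two most frequent reciprocal classes, t+ s v+ and t s+ v, are the parental types, so the F1 was t+ s v+ / t s+ v.
The two rarest classes, t+ s v and t s+ v+, are the double crossovers. Comparing them with the parentals, only the v allele has switched, so v is the middle locus and the order is s – v – t.
Crossovers in the s–v interval produce the single-crossover classes t+ s+ v+ and t s v (113 + 120 = 233) plus the double crossovers (24).
RF(s–v) = (233 + 24) / 1200 = 257/1200 = 0.2142 → 21.4 centimorgans.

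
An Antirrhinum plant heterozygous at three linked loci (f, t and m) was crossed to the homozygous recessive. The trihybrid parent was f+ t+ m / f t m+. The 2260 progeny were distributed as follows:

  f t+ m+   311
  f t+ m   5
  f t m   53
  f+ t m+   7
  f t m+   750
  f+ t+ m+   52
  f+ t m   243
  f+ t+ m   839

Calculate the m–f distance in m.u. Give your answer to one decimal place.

5.2 m.u.

The two rarest classes, f t+ m and f+ t m+, are the double crossovers. Comparing them with the parentals, only the f allele has switched, so f is the middle locus and the order is t – f – m.
Crossovers in the f–m interval produce the single-crossover classes f+ t+ m+ and f t m (52 + 53 = 105) plus the double crossovers (12).
RF(f–m) = (105 + 12) / 2260 = 117/2260 = 0.0518 → 5.2 m.u.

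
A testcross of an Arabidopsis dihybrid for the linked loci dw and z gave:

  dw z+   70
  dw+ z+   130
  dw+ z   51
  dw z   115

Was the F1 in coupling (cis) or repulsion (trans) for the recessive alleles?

The two most frequent classes are dw+ z+ (130) and dw z (115); these are the parental (non-recombinant) types.
So the F1 carried dw+ z+ on one chromosome and dw z on the other — the recessive alleles are on the same chromosome (cis / coupling).

cis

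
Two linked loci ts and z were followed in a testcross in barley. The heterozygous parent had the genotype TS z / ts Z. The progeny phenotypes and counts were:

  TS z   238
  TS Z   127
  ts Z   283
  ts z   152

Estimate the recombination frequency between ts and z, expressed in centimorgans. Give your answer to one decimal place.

The recombinant classes are TS Z and ts z: 127 + 152 = 279.
Recombination frequency = 279/800 = 0.3488 ≈ 34.9%, i.e. 34.9 centimorgans.

34.9 centimorgans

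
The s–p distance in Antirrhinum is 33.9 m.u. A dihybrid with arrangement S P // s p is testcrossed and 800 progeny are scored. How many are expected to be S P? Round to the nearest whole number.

264

A map distance of 33.9 m.u. corresponds to a recombination frequency of 0.339.
The F1 is S P / s p, so S P is a parental gamete class with expected frequency (1 − r)/2 = 0.661/2 = 0.3305.
Expected number = 0.3305 × 800 = 264.40 ≈ 264.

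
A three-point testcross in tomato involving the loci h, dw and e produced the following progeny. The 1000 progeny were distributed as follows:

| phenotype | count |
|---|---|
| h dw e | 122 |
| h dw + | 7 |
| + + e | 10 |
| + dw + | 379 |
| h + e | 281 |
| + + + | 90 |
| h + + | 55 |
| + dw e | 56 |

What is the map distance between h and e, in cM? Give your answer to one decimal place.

12.8 cM

The two most frequent reciprocal classes, h + e and + dw +, are the parental types, so the F1 was h + e / + dw +.
The two rarest classes, + + e and h dw +, are the double crossovers. Comparing them with the parentals, only the h allele has switched, so h is the middle locus and the order is e – h – dw.
Crossovers in the e–h interval produce the single-crossover classes h + + and + dw e (55 + 56 = 111) plus the double crossovers (17).
RF(e–h) = (111 + 17) / 1000 = 128/1000 = 0.1280 → 12.8 cM.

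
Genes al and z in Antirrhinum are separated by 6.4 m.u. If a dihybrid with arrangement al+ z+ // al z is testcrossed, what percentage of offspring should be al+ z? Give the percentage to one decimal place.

3.2%

A map distance of 6.4 m.u. corresponds to a recombination frequency of 0.064.
The F1 is al+ z+ / al z, so al+ z is a recombinant gamete class with expected frequency r/2 = 0.064/2 = 0.0320.
That is 0.0320 = 3.2% of the progeny.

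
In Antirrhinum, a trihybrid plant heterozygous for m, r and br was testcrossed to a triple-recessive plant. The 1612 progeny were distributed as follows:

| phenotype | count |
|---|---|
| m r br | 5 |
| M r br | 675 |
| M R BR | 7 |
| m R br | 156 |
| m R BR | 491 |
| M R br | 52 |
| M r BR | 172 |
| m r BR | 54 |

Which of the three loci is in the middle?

The two most frequent reciprocal classes, m R BR and M r br, are the parental types, so the F1 was m R BR / M r br.
The two rarest classes, M R BR and m r br, are the double crossovers. Comparing them with the parentals, only the m allele has switched, so m is the middle locus and the order is br – m – r.

m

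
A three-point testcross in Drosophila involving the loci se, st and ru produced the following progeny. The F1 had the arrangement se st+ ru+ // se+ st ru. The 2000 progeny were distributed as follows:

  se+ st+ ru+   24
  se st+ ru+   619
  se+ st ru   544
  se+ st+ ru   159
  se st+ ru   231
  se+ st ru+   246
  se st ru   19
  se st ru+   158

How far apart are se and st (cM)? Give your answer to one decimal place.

18.0 cM

The two rarest classes, se+ st+ ru+ and se st ru, are the double crossovers. Comparing them with the parentals, only the se allele has switched, so se is the middle locus and the order is ru – se – st.
Crossovers in the se–st interval produce the single-crossover classes se st ru+ and se+ st+ ru (158 + 159 = 317) plus the double crossovers (43).
RF(se–st) = (317 + 43) / 2000 = 360/2000 = 0.1800 → 18.0 cM.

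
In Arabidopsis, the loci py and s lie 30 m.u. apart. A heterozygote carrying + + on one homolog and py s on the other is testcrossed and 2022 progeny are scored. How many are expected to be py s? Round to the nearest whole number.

A map distance of 30 m.u. corresponds to a recombination frequency of 0.300.
The F1 is + + / py s, so py s is a parental gamete class with expected frequency (1 − r)/2 = 0.700/2 = 0.3500.
Expected number = 0.3500 × 2022 = 707.70 ≈ 708.

708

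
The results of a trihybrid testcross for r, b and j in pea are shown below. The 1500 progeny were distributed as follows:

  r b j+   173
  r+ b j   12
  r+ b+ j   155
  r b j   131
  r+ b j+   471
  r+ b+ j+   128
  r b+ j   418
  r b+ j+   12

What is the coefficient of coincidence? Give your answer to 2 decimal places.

The two most frequent reciprocal classes, r b+ j and r+ b j+, are the parental types, so the F1 was r b+ j / r+ b j+.
The two rarest classes, r b+ j+ and r+ b j, are the double crossovers. Comparing them with the parentals, only the j allele has switched, so j is the middle locus and the order is b – j – r.
b–j: (259 + 24)/1500 = 0.1887; j–r: (328 + 24)/1500 = 0.2347.
Expected DCO frequency = 0.1887 × 0.2347 ≈ 0.04429; observed = 24/1500 ≈ 0.01600.
Coefficient of coincidence = 0.01600/0.04429 ≈ 0.36.

0.36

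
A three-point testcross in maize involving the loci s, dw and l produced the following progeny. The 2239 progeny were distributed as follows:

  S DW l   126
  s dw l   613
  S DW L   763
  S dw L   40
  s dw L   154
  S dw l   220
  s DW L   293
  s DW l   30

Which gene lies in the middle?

dw

The two most frequent reciprocal classes, s dw l and S DW L, are the parental types, so the F1 was s dw l / S DW L.
The two rarest classes, s DW l and S dw L, are the double crossovers. Comparing them with the parentals, only the dw allele has switched, so dw is the middle locus and the order is l – dw – s.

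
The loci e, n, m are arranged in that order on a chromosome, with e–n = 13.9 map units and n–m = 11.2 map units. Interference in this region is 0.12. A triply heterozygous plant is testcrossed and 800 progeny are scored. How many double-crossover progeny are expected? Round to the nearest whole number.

11

Map distances give recombination frequencies of 0.139 and 0.112 for the two intervals.
With interference 0.12 (so coincidence = 0.88), expected double-crossover frequency = 0.139 × 0.112 × 0.88 = 0.01370.
Expected number = 0.01370 × 800 = 10.96 ≈ 11.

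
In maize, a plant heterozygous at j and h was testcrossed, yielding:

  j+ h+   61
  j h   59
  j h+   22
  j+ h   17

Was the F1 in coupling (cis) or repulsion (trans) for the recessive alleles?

cis

The two most frequent classes are j+ h+ (61) and j h (59); these are the parental (non-recombinant) types.
So the F1 carried j+ h+ on one chromosome and j h on the other — the recessive alleles are on the same chromosome (cis / coupling).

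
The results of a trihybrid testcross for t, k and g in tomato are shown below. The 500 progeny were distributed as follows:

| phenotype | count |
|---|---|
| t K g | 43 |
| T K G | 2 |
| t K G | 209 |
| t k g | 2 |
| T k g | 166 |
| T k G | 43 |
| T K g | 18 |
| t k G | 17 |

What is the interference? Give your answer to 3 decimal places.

The two most frequent reciprocal classes, t K G and T k g, are the parental types, so the F1 was t K G / T k g.
The two rarest classes, T K G and t k g, are the double crossovers. Comparing them with the parentals, only the t allele has switched, so t is the middle locus and the order is k – t – g.
k–t: (35 + 4)/500 = 0.0780; t–g: (86 + 4)/500 = 0.1800.
Expected DCO frequency = 0.0780 × 0.1800 ≈ 0.01404; observed = 4/500 ≈ 0.00800.
Coefficient of coincidence = 0.00800/0.01404 ≈ 0.570; interference = 1 − 0.570 = 0.430.

0.430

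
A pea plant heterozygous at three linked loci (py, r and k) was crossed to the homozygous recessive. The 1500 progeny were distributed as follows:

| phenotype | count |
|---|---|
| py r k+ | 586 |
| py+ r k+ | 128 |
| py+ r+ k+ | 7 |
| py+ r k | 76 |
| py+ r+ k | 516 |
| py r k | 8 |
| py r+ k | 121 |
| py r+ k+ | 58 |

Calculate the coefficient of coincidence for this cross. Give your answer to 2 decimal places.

The two most frequent reciprocal classes, py r k+ and py+ r+ k, are the parental types, so the F1 was py r k+ / py+ r+ k.
The two rarest classes, py r k and py+ r+ k+, are the double crossovers. Comparing them with the parentals, only the k allele has switched, so k is the middle locus and the order is py – k – r.
py–k: (249 + 15)/1500 = 0.1760; k–r: (134 + 15)/1500 = 0.0993.
Expected DCO frequency = 0.1760 × 0.0993 ≈ 0.01748; observed = 15/1500 ≈ 0.01000.
Coefficient of coincidence = 0.01000/0.01748 ≈ 0.57.

0.57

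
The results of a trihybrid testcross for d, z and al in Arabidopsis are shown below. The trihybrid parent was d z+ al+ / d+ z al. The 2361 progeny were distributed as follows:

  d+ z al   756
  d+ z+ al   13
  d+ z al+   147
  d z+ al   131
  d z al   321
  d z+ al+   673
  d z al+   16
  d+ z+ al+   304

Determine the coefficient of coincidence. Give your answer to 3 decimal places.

The two rarest classes, d z al+ and d+ z+ al, are the double crossovers. Comparing them with the parentals, only the z allele has switched, so z is the middle locus and the order is al – z – d.
al–z: (278 + 29)/2361 = 0.1300; z–d: (625 + 29)/2361 = 0.2770.
Expected DCO frequency = 0.1300 × 0.2770 ≈ 0.03601; observed = 29/2361 ≈ 0.01228.
Coefficient of coincidence = 0.01228/0.03601 ≈ 0.341.

0.341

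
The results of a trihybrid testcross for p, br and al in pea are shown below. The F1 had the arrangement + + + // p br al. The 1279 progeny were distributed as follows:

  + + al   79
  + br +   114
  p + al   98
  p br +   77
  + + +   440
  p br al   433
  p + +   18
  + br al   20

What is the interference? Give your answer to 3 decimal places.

The two rarest classes, p + + and + br al, are the double crossovers. Comparing them with the parentals, only the p allele has switched, so p is the middle locus and the order is al – p – br.
al–p: (156 + 38)/1279 = 0.1517; p–br: (212 + 38)/1279 = 0.1955.
Expected DCO frequency = 0.1517 × 0.1955 ≈ 0.02966; observed = 38/1279 ≈ 0.02971.
Coefficient of coincidence = 0.02971/0.02966 ≈ 1.002; interference = 1 − 1.002 = -0.002.

-0.002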